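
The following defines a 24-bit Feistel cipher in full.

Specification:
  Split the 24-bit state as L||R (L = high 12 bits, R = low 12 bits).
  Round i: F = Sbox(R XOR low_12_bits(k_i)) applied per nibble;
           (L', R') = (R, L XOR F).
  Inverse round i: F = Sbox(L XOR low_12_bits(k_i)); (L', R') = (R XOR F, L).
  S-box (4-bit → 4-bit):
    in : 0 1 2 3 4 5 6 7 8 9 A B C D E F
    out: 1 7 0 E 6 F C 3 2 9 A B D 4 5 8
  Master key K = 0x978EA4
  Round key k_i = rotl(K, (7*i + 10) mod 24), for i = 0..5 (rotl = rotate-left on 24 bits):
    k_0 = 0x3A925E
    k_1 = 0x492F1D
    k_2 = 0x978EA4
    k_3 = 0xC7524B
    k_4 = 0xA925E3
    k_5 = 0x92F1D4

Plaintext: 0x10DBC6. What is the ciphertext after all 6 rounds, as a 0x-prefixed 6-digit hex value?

s_0 = plaintext = 0x10DBC6
s_1 = Round(s_0, k_0) = 0xBC689F
s_2 = Round(s_1, k_1) = 0x89F8E6
s_3 = Round(s_2, k_2) = 0x8E64FF
s_4 = Round(s_3, k_3) = 0x4FF450
s_5 = Round(s_4, k_4) = 0x450341
s_6 = Round(s_5, k_5) = 0x3414CF

0x3414CF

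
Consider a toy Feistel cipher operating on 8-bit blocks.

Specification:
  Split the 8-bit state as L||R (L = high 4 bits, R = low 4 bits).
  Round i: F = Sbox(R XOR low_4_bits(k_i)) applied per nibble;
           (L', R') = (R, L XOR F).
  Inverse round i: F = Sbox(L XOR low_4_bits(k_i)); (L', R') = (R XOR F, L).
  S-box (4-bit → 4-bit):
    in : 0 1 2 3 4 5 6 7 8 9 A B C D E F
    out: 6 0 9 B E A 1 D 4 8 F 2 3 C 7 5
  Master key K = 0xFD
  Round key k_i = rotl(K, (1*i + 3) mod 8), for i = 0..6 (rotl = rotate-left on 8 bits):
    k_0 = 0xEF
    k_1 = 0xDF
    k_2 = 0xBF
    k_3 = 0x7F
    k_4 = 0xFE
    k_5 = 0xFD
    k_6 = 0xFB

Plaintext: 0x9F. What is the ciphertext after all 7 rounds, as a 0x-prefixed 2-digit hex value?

s_0 = plaintext = 0x9F
s_1 = Round(s_0, k_0) = 0xFF
s_2 = Round(s_1, k_1) = 0xF9
s_3 = Round(s_2, k_2) = 0x9E
s_4 = Round(s_3, k_3) = 0xE9
s_5 = Round(s_4, k_4) = 0x93
s_6 = Round(s_5, k_5) = 0x3E
s_7 = Round(s_6, k_6) = 0xE9

0xE9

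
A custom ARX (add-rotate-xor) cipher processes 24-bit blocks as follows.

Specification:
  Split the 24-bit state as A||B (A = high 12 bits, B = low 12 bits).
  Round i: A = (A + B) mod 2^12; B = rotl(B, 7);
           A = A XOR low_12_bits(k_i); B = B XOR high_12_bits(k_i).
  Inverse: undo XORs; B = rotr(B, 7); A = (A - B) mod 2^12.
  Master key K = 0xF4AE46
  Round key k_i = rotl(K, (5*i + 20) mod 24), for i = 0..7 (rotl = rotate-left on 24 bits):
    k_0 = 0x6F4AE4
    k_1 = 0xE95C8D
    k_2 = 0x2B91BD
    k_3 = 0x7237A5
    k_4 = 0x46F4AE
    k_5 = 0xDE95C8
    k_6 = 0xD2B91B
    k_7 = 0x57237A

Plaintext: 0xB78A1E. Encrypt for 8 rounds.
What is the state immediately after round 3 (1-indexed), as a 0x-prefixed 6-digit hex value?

0x3CEEDF

s_0 = plaintext = 0xB78A1E
s_1 = Round(s_0, k_0) = 0xF729A4
s_2 = Round(s_1, k_1) = 0x59BCD8
s_3 = Round(s_2, k_2) = 0x3CEEDF
s_4 = Round(s_3, k_3) = 0x5088D5
s_5 = Round(s_4, k_4) = 0x973EA9
s_6 = Round(s_5, k_5) = 0xDD491C
s_7 = Round(s_6, k_6) = 0xFEB363
s_8 = Round(s_7, k_7) = 0x0344E9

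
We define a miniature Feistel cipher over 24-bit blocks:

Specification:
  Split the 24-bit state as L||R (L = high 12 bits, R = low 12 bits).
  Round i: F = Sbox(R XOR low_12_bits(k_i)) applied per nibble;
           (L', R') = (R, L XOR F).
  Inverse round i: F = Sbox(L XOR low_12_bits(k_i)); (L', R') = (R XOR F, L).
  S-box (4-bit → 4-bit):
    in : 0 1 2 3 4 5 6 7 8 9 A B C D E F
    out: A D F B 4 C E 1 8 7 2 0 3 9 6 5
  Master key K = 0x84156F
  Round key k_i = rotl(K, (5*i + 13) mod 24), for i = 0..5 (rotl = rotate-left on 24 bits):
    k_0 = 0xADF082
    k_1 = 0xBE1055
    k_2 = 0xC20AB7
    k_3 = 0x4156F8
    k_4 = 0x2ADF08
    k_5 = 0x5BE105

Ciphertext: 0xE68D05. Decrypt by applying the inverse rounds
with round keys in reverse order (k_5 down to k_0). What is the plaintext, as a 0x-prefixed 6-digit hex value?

0x74E4EB

s_0 = ciphertext = 0xE68D05
s_1 = InvRound(s_0, k_5) = 0x8ECE68
s_2 = InvRound(s_1, k_4) = 0xF0C8EC
s_3 = InvRound(s_2, k_3) = 0xFB8F0C
s_4 = InvRound(s_3, k_2) = 0x3A9FB8
s_5 = InvRound(s_4, k_1) = 0x4EB3A9
s_6 = InvRound(s_5, k_0) = 0x74E4EB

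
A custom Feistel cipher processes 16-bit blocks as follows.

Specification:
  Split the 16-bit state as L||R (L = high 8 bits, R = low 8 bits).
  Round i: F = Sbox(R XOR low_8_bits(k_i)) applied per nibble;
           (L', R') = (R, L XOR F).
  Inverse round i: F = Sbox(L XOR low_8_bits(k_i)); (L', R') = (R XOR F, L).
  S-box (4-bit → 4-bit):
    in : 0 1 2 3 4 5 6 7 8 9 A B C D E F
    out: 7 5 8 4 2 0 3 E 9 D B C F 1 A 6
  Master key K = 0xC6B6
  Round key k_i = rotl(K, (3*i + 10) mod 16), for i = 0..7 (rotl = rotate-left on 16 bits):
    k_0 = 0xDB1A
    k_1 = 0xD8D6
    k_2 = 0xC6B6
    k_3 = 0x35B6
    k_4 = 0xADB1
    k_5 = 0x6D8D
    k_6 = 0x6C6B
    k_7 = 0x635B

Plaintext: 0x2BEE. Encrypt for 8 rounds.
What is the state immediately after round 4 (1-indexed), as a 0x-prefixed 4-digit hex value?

0xD308

s_0 = plaintext = 0x2BEE
s_1 = Round(s_0, k_0) = 0xEE49
s_2 = Round(s_1, k_1) = 0x4938
s_3 = Round(s_2, k_2) = 0x38D3
s_4 = Round(s_3, k_3) = 0xD308
s_5 = Round(s_4, k_4) = 0x081E
s_6 = Round(s_5, k_5) = 0x1EDC
s_7 = Round(s_6, k_6) = 0xDCD0
s_8 = Round(s_7, k_7) = 0xD040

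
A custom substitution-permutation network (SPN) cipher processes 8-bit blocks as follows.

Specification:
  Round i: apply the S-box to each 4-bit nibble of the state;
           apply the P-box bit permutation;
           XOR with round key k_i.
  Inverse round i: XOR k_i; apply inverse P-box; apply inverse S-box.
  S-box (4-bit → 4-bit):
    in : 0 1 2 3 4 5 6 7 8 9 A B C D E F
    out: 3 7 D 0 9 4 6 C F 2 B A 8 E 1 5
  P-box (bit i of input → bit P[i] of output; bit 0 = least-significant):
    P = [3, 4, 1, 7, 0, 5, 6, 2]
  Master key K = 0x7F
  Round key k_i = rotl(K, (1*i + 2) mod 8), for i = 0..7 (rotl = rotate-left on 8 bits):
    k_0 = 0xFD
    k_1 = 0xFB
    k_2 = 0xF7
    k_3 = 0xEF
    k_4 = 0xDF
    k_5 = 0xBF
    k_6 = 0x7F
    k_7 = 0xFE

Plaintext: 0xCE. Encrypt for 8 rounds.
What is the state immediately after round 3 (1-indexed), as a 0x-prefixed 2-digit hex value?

s_0 = plaintext = 0xCE
s_1 = Round(s_0, k_0) = 0xF1
s_2 = Round(s_1, k_1) = 0xA0
s_3 = Round(s_2, k_2) = 0xCA
s_4 = Round(s_3, k_3) = 0x73
s_5 = Round(s_4, k_4) = 0x9B
s_6 = Round(s_5, k_5) = 0x0F
s_7 = Round(s_6, k_6) = 0x54
s_8 = Round(s_7, k_7) = 0x36

0xCA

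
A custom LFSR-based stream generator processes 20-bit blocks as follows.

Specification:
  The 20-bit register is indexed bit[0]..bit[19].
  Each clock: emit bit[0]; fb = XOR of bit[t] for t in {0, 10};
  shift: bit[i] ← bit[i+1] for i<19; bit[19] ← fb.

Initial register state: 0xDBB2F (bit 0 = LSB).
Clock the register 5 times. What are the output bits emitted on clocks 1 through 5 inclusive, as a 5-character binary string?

11110

reg_0 = 0xDBB2F
clock 1: out=1, reg = 0xEDD97
clock 2: out=1, reg = 0x76ECB
clock 3: out=1, reg = 0x3B765
clock 4: out=1, reg = 0x1DBB2
clock 5: out=0, reg = 0x0EDD9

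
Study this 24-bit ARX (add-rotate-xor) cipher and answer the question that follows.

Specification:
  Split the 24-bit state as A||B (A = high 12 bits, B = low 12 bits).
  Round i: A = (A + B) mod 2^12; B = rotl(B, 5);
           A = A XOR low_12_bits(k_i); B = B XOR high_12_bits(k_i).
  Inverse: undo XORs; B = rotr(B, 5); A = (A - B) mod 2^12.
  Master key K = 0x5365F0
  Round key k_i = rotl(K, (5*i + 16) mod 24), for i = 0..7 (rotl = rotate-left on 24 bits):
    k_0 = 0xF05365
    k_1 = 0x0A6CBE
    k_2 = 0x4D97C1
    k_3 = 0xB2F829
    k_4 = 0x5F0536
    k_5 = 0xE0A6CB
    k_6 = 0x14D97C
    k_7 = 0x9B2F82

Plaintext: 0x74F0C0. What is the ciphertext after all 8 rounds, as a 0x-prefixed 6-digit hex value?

s_0 = plaintext = 0x74F0C0
s_1 = Round(s_0, k_0) = 0xB6A704
s_2 = Round(s_1, k_1) = 0xED0028
s_3 = Round(s_2, k_2) = 0x9391D9
s_4 = Round(s_3, k_3) = 0x33B00C
s_5 = Round(s_4, k_4) = 0x671470
s_6 = Round(s_5, k_5) = 0xC2A002
s_7 = Round(s_6, k_6) = 0x55010D
s_8 = Round(s_7, k_7) = 0x9DF810

0x9DF810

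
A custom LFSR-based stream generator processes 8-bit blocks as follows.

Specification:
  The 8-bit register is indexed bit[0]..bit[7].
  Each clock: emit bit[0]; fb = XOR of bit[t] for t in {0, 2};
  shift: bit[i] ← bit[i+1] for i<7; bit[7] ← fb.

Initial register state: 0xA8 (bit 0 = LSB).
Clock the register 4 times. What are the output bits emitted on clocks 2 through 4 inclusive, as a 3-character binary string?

001

reg_0 = 0xA8
clock 1: out=0, reg = 0x54
clock 2: out=0, reg = 0xAA
clock 3: out=0, reg = 0x55
clock 4: out=1, reg = 0x2A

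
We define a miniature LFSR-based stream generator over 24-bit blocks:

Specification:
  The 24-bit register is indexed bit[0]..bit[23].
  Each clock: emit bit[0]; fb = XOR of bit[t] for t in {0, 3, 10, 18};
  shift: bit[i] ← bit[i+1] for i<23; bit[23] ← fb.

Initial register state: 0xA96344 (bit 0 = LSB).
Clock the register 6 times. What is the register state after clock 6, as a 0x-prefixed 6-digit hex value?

reg_0 = 0xA96344
clock 1: out=0, reg = 0x54B1A2
clock 2: out=0, reg = 0xAA58D1
clock 3: out=1, reg = 0xD52C68
clock 4: out=0, reg = 0xEA9634
clock 5: out=0, reg = 0xF54B1A
clock 6: out=0, reg = 0x7AA58D

0x7AA58D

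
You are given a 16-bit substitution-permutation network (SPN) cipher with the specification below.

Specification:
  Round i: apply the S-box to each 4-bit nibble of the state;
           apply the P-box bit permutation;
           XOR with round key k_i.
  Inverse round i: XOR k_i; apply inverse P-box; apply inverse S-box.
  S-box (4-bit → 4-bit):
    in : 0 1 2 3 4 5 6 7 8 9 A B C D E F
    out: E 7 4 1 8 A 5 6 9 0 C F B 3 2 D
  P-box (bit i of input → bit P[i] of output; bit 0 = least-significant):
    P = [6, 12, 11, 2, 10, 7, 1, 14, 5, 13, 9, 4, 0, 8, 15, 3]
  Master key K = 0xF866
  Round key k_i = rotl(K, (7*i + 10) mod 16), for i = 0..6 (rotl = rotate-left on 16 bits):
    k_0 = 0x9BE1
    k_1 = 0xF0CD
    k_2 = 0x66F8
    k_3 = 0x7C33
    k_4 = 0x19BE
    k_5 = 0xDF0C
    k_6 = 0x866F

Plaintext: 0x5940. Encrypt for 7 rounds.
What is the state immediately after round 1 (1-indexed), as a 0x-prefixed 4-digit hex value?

s_0 = plaintext = 0x5940
s_1 = Round(s_0, k_0) = 0xC2ED
s_2 = Round(s_1, k_1) = 0xE304
s_3 = Round(s_2, k_2) = 0x275E
s_4 = Round(s_3, k_3) = 0x8EB3
s_5 = Round(s_4, k_4) = 0x7D75
s_6 = Round(s_5, k_5) = 0x6EAA
s_7 = Round(s_6, k_6) = 0x6E68

0xC2ED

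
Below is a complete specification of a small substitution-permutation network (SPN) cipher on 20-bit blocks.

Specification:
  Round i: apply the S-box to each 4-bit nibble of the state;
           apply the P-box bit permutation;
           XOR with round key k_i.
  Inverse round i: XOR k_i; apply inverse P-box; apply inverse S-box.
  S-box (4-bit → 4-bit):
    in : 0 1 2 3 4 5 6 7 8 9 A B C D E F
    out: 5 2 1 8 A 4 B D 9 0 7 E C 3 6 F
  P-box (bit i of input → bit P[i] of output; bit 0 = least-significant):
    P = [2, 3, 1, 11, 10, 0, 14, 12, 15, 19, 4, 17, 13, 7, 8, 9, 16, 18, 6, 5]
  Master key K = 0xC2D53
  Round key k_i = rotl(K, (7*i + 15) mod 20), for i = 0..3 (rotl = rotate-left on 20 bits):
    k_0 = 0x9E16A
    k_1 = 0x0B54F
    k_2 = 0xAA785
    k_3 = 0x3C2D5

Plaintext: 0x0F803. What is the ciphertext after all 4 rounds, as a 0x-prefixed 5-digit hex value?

s_0 = plaintext = 0x0F803
s_1 = Round(s_0, k_0) = 0xA0EAA
s_2 = Round(s_1, k_1) = 0xDD010
s_3 = Round(s_2, k_2) = 0xF0712
s_4 = Round(s_3, k_3) = 0x463A0

0x463A0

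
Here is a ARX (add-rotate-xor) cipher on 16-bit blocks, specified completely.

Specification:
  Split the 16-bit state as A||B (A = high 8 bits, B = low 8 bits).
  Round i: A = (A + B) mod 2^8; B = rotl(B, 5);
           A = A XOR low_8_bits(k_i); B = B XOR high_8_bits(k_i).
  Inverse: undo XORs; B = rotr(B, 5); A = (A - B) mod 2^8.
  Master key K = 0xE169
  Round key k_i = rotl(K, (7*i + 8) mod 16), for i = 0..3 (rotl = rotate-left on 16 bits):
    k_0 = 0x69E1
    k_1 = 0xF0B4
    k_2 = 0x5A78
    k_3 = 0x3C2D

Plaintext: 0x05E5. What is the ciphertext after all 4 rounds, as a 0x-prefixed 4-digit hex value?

s_0 = plaintext = 0x05E5
s_1 = Round(s_0, k_0) = 0x0BD5
s_2 = Round(s_1, k_1) = 0x544A
s_3 = Round(s_2, k_2) = 0xE613
s_4 = Round(s_3, k_3) = 0xD45E

0xD45E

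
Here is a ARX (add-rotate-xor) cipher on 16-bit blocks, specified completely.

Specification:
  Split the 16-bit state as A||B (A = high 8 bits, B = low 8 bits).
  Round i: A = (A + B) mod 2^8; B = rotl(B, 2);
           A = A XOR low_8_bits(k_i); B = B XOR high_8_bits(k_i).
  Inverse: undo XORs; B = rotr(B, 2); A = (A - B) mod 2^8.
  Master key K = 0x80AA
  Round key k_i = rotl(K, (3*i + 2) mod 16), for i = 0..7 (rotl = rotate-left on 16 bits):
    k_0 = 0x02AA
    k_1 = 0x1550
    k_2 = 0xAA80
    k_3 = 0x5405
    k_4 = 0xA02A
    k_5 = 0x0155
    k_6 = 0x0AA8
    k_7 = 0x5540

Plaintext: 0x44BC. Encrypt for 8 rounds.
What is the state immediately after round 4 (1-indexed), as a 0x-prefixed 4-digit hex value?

0x1493

s_0 = plaintext = 0x44BC
s_1 = Round(s_0, k_0) = 0xAAF0
s_2 = Round(s_1, k_1) = 0xCAD6
s_3 = Round(s_2, k_2) = 0x20F1
s_4 = Round(s_3, k_3) = 0x1493
s_5 = Round(s_4, k_4) = 0x8DEE
s_6 = Round(s_5, k_5) = 0x2EBA
s_7 = Round(s_6, k_6) = 0x40E0
s_8 = Round(s_7, k_7) = 0x60D6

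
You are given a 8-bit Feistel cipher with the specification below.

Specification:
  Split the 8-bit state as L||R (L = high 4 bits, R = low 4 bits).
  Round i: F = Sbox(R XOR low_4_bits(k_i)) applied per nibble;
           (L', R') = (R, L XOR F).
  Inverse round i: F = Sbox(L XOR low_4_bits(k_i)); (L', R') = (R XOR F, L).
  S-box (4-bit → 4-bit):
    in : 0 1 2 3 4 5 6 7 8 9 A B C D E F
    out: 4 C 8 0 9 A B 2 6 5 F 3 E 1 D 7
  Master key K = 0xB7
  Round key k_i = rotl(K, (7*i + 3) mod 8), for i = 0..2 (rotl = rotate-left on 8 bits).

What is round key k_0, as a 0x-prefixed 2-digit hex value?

K = 0xB7
k_0 = rotl(K, (7*0+3) mod 8) = rotl(K, 3) = 0xBD

0xBD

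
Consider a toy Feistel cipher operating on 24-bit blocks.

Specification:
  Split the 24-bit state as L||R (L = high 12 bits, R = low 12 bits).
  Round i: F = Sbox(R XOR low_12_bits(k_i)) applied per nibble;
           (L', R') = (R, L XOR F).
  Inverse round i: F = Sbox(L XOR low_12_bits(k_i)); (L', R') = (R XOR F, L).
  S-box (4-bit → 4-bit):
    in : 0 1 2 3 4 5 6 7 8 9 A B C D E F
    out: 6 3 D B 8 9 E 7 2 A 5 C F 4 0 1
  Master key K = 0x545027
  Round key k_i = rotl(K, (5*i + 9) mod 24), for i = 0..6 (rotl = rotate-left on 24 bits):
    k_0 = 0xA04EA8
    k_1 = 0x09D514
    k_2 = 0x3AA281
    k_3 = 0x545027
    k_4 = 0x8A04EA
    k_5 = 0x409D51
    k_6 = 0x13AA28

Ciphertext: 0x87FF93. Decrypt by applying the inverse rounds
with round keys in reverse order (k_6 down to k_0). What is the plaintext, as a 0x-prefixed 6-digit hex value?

0x0A021D

s_0 = ciphertext = 0x87FF93
s_1 = InvRound(s_0, k_6) = 0x20487F
s_2 = InvRound(s_1, k_5) = 0x9E6204
s_3 = InvRound(s_2, k_4) = 0x66B9E6
s_4 = InvRound(s_3, k_3) = 0x76966B
s_5 = InvRound(s_4, k_2) = 0xF69769
s_6 = InvRound(s_5, k_1) = 0x21DF69
s_7 = InvRound(s_6, k_0) = 0x0A021D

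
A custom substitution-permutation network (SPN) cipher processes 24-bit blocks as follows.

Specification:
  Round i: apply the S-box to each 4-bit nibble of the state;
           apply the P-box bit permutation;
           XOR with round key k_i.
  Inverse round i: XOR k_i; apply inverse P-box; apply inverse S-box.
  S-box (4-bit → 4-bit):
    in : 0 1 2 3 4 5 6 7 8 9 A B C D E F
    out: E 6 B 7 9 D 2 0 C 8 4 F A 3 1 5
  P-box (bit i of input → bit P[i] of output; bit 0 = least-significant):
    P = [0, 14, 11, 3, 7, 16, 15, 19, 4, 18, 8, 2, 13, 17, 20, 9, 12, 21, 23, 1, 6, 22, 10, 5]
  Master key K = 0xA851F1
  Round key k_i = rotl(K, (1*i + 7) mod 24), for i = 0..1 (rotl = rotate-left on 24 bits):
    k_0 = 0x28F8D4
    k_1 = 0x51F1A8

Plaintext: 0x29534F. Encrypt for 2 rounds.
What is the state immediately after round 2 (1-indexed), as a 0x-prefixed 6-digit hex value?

0x5EC03A

s_0 = plaintext = 0x29534F
s_1 = Round(s_0, k_0) = 0x74D327
s_2 = Round(s_1, k_1) = 0x5EC03A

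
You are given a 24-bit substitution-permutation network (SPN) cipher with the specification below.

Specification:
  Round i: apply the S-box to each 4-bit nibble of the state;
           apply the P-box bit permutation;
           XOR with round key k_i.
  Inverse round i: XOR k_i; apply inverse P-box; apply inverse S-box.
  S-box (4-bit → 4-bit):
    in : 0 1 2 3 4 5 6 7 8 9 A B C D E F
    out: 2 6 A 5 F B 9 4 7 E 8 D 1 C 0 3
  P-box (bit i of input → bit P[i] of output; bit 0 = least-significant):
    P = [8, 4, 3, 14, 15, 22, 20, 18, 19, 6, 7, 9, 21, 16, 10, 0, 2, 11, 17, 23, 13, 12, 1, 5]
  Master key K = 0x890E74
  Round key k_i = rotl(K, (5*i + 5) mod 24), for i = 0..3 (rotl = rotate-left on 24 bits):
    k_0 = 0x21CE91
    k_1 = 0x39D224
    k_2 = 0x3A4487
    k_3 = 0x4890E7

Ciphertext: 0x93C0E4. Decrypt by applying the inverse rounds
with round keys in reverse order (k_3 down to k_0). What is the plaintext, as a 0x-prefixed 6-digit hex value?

s_0 = ciphertext = 0x93C0E4
s_1 = InvRound(s_0, k_3) = 0x1D2C1A
s_2 = InvRound(s_1, k_2) = 0xC857A9
s_3 = InvRound(s_2, k_1) = 0xE64783
s_4 = InvRound(s_3, k_0) = 0x790E5F

0x790E5F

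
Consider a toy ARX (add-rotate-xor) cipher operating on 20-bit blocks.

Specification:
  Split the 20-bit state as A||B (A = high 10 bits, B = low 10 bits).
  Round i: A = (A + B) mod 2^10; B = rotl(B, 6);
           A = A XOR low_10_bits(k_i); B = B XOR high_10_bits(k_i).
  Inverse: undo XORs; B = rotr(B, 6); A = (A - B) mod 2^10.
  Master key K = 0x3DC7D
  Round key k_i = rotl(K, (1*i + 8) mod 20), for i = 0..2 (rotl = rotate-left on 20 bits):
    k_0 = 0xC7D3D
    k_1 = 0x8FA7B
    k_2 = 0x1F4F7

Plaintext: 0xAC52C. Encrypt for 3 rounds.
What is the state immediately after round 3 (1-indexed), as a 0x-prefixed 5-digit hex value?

0xB8FEA

s_0 = plaintext = 0xAC52C
s_1 = Round(s_0, k_0) = 0xB800D
s_2 = Round(s_1, k_1) = 0x2597E
s_3 = Round(s_2, k_2) = 0xB8FEA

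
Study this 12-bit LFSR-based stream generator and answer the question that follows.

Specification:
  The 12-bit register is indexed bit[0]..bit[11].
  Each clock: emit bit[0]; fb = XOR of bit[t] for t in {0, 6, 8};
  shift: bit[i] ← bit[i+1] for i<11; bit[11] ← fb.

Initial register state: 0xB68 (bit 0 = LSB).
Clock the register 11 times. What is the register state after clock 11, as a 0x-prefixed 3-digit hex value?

reg_0 = 0xB68
clock 1: out=0, reg = 0x5B4
clock 2: out=0, reg = 0xADA
clock 3: out=0, reg = 0xD6D
clock 4: out=1, reg = 0xEB6
clock 5: out=0, reg = 0x75B
clock 6: out=1, reg = 0xBAD
clock 7: out=1, reg = 0x5D6
clock 8: out=0, reg = 0x2EB
clock 9: out=1, reg = 0x175
clock 10: out=1, reg = 0x8BA
clock 11: out=0, reg = 0x45D

0x45D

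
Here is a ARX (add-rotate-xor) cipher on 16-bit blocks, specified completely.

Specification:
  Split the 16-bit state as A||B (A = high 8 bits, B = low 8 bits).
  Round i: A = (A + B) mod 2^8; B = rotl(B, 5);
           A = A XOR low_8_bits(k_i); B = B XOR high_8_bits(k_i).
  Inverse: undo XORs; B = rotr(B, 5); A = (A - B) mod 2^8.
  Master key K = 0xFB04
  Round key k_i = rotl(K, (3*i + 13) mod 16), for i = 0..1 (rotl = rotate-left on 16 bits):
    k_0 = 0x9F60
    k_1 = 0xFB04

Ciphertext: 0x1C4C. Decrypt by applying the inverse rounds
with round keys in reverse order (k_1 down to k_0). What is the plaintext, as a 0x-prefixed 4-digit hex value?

0x2A11

s_0 = ciphertext = 0x1C4C
s_1 = InvRound(s_0, k_1) = 0x5BBD
s_2 = InvRound(s_1, k_0) = 0x2A11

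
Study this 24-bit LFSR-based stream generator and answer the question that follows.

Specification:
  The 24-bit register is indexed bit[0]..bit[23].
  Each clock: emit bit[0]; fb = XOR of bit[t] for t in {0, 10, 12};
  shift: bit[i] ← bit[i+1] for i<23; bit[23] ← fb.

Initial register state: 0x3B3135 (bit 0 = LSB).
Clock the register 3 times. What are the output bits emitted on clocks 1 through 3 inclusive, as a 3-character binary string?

reg_0 = 0x3B3135
clock 1: out=1, reg = 0x1D989A
clock 2: out=0, reg = 0x8ECC4D
clock 3: out=1, reg = 0x476626

101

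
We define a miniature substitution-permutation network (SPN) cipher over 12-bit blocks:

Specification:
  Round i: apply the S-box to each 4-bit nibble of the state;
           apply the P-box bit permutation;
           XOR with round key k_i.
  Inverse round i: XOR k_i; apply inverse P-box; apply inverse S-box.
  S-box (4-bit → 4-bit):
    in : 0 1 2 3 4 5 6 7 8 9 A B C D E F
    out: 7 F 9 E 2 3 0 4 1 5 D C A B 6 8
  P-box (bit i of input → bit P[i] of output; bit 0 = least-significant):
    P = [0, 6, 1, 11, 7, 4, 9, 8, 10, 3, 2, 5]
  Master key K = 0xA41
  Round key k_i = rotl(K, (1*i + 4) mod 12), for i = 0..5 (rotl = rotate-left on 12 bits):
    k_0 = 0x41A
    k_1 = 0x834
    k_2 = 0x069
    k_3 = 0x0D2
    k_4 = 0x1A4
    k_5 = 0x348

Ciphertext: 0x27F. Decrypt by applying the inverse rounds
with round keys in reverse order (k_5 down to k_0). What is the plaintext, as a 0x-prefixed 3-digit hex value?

0x942

s_0 = ciphertext = 0x27F
s_1 = InvRound(s_0, k_5) = 0xBC9
s_2 = InvRound(s_1, k_4) = 0x37D
s_3 = InvRound(s_2, k_3) = 0x3A9
s_4 = InvRound(s_3, k_2) = 0x6A4
s_5 = InvRound(s_4, k_1) = 0x80F
s_6 = InvRound(s_5, k_0) = 0x942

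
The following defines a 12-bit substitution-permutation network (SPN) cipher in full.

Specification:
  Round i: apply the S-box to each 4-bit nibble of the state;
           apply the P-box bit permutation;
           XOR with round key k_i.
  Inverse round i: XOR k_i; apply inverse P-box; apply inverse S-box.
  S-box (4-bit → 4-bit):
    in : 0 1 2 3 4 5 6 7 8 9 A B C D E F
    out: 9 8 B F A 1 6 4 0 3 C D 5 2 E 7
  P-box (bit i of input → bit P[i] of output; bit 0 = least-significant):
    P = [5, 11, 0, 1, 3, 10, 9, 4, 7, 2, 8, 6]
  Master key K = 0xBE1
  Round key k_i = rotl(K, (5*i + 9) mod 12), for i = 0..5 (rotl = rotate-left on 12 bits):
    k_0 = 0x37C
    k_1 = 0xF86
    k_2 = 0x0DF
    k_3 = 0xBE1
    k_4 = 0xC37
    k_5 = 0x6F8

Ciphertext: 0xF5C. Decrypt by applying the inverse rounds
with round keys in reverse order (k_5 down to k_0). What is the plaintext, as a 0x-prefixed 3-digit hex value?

0x92F

s_0 = ciphertext = 0xF5C
s_1 = InvRound(s_0, k_5) = 0xF89
s_2 = InvRound(s_1, k_4) = 0xFB0
s_3 = InvRound(s_2, k_3) = 0x147
s_4 = InvRound(s_3, k_2) = 0xC08
s_5 = InvRound(s_4, k_1) = 0xFC1
s_6 = InvRound(s_5, k_0) = 0x92F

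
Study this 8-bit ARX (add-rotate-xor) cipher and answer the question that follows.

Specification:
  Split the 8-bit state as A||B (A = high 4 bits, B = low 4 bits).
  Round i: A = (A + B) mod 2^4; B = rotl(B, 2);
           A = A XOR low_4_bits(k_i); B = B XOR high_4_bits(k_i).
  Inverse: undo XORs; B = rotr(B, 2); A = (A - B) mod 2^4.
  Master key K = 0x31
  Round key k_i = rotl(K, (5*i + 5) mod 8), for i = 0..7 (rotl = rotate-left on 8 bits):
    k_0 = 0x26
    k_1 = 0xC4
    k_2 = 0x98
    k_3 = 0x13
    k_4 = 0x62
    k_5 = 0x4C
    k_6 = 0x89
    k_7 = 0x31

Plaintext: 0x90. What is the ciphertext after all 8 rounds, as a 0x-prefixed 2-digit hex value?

0xCF

s_0 = plaintext = 0x90
s_1 = Round(s_0, k_0) = 0xF2
s_2 = Round(s_1, k_1) = 0x54
s_3 = Round(s_2, k_2) = 0x18
s_4 = Round(s_3, k_3) = 0xA3
s_5 = Round(s_4, k_4) = 0xFA
s_6 = Round(s_5, k_5) = 0x5E
s_7 = Round(s_6, k_6) = 0xA3
s_8 = Round(s_7, k_7) = 0xCF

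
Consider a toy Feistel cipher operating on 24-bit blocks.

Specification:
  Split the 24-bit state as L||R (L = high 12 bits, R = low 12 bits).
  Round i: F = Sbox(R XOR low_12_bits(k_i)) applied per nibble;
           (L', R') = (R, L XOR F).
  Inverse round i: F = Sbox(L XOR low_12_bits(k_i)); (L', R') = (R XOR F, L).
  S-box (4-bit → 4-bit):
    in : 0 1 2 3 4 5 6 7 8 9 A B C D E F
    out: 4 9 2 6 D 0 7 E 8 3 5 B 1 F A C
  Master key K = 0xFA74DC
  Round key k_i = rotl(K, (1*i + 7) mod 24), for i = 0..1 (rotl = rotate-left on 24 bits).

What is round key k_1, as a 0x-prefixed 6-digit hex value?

K = 0xFA74DC
k_0 = rotl(K, (1*0+7) mod 24) = rotl(K, 7) = 0x3A6E7D
k_1 = rotl(K, (1*1+7) mod 24) = rotl(K, 8) = 0x74DCFA

0x74DCFA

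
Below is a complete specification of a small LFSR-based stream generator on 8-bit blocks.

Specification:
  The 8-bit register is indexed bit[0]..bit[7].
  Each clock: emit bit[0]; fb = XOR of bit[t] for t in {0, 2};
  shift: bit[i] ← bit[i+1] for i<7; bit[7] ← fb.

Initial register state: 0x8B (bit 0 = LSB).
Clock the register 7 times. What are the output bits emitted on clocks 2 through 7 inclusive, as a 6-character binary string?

reg_0 = 0x8B
clock 1: out=1, reg = 0xC5
clock 2: out=1, reg = 0x62
clock 3: out=0, reg = 0x31
clock 4: out=1, reg = 0x98
clock 5: out=0, reg = 0x4C
clock 6: out=0, reg = 0xA6
clock 7: out=0, reg = 0xD3

101000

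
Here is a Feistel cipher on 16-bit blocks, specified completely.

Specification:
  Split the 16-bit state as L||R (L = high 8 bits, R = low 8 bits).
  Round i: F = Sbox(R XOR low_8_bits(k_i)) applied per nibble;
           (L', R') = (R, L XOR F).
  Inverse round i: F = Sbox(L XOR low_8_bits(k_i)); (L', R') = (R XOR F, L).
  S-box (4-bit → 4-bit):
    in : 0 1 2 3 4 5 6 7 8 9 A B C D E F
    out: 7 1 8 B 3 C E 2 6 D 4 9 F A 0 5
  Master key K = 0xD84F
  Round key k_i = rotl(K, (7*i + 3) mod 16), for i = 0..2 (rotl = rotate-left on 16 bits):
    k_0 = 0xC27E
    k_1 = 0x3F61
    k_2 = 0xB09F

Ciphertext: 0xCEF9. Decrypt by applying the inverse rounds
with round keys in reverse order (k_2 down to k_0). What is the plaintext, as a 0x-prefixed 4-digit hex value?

0x1203

s_0 = ciphertext = 0xCEF9
s_1 = InvRound(s_0, k_2) = 0x38CE
s_2 = InvRound(s_1, k_1) = 0x0338
s_3 = InvRound(s_2, k_0) = 0x1203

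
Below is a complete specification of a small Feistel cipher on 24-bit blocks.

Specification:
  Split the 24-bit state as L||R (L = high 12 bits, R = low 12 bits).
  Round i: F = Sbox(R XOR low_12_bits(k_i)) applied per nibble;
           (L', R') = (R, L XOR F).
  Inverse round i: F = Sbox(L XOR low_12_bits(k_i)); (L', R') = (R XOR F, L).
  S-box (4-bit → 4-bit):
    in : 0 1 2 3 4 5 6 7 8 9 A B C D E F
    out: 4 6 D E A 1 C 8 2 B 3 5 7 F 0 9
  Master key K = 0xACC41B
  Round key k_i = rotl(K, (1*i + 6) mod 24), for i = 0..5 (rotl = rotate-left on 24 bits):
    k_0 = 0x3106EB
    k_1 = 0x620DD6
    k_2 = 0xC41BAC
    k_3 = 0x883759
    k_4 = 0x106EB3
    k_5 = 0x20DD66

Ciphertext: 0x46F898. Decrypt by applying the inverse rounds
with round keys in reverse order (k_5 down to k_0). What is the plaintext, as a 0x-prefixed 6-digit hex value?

0x770DCA

s_0 = ciphertext = 0x46F898
s_1 = InvRound(s_0, k_5) = 0x3D346F
s_2 = InvRound(s_1, k_4) = 0xBAB3D3
s_3 = InvRound(s_2, k_3) = 0x44EBAB
s_4 = InvRound(s_3, k_2) = 0x2A644E
s_5 = InvRound(s_4, k_1) = 0xDCA2A6
s_6 = InvRound(s_5, k_0) = 0x770DCA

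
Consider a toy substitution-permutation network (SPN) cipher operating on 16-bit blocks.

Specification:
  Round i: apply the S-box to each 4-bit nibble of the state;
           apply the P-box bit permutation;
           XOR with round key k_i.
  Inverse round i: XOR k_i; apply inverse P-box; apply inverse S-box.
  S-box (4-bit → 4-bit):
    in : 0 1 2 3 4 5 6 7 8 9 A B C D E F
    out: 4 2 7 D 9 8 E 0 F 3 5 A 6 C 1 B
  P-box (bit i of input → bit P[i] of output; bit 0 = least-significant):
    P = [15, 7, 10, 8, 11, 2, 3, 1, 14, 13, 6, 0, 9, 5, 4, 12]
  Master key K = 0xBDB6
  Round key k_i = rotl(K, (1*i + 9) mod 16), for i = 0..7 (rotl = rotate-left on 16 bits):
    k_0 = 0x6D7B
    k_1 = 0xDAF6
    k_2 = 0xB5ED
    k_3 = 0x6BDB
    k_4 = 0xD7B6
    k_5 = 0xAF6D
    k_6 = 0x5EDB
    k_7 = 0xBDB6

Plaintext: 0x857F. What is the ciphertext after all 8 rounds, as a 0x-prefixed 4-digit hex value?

s_0 = plaintext = 0x857F
s_1 = Round(s_0, k_0) = 0xFECA
s_2 = Round(s_1, k_1) = 0x0CDA
s_3 = Round(s_2, k_2) = 0x11B7
s_4 = Round(s_3, k_3) = 0x4BFD
s_5 = Round(s_4, k_4) = 0xE8B1
s_6 = Round(s_5, k_5) = 0xCDAA
s_7 = Round(s_6, k_6) = 0xD2A2
s_8 = Round(s_7, k_7) = 0x416E

0x416E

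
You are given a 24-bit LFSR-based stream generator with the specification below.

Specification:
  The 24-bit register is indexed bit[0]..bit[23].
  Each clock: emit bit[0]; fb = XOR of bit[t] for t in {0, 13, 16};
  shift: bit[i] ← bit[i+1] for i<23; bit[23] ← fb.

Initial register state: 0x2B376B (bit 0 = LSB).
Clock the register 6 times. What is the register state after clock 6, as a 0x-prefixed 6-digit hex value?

reg_0 = 0x2B376B
clock 1: out=1, reg = 0x959BB5
clock 2: out=1, reg = 0x4ACDDA
clock 3: out=0, reg = 0x2566ED
clock 4: out=1, reg = 0x92B376
clock 5: out=0, reg = 0xC959BB
clock 6: out=1, reg = 0x64ACDD

0x64ACDD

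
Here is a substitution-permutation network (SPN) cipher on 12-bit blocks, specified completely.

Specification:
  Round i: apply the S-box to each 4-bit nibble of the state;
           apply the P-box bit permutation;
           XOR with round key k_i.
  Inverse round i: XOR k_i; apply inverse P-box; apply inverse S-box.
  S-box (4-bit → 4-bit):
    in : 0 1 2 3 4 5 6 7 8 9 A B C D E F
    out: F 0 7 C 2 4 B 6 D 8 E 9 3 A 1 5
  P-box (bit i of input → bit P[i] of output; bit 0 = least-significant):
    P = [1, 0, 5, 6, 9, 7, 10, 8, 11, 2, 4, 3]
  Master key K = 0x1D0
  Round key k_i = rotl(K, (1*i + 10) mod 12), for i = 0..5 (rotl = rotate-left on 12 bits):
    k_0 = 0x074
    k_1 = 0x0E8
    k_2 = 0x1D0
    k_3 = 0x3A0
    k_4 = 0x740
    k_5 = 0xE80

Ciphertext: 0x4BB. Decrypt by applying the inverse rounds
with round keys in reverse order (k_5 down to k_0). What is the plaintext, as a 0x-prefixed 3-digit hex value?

s_0 = ciphertext = 0x4BB
s_1 = InvRound(s_0, k_5) = 0x8E2
s_2 = InvRound(s_1, k_4) = 0xE0F
s_3 = InvRound(s_2, k_3) = 0x6A2
s_4 = InvRound(s_3, k_2) = 0x588
s_5 = InvRound(s_4, k_1) = 0x133
s_6 = InvRound(s_5, k_0) = 0x496

0x496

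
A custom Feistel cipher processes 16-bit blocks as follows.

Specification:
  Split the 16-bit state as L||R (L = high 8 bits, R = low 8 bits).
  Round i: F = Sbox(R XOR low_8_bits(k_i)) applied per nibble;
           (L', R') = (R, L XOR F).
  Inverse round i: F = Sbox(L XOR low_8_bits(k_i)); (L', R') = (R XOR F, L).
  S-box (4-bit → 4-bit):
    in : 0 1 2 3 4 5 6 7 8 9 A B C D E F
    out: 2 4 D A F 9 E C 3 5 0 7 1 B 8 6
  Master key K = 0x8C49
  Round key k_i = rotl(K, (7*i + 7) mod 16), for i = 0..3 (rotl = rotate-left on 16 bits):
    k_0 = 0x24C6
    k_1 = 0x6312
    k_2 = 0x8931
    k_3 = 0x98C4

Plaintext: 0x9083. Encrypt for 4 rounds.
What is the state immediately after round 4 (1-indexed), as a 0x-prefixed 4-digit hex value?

0xA0AB

s_0 = plaintext = 0x9083
s_1 = Round(s_0, k_0) = 0x8369
s_2 = Round(s_1, k_1) = 0x6944
s_3 = Round(s_2, k_2) = 0x44A0
s_4 = Round(s_3, k_3) = 0xA0AB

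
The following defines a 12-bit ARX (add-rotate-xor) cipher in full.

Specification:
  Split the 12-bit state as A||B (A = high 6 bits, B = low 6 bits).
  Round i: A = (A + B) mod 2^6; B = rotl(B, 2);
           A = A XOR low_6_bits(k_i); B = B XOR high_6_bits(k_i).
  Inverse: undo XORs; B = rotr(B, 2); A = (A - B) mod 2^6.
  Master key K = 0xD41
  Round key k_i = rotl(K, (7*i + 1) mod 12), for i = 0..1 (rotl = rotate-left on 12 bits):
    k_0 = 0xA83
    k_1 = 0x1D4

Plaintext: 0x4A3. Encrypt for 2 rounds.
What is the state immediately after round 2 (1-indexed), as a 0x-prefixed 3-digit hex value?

0x395

s_0 = plaintext = 0x4A3
s_1 = Round(s_0, k_0) = 0xDA4
s_2 = Round(s_1, k_1) = 0x395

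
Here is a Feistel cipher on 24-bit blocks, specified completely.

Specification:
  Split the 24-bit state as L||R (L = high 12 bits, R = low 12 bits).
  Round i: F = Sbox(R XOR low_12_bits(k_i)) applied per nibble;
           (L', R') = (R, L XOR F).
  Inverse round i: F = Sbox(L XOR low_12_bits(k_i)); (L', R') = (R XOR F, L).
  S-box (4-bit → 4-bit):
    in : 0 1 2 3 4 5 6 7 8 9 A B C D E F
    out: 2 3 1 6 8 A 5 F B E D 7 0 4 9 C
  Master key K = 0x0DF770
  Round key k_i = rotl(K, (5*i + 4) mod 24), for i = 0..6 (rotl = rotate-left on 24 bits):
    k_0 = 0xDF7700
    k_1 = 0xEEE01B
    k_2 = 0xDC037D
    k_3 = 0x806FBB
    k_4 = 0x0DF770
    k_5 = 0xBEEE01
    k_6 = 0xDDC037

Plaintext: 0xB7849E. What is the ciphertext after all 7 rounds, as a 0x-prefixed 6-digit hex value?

s_0 = plaintext = 0xB7849E
s_1 = Round(s_0, k_0) = 0x49ED91
s_2 = Round(s_1, k_1) = 0xD91023
s_3 = Round(s_2, k_2) = 0x023B38
s_4 = Round(s_3, k_3) = 0xB38895
s_5 = Round(s_4, k_4) = 0x8957A2
s_6 = Round(s_5, k_5) = 0x7A2643
s_7 = Round(s_6, k_6) = 0x64325A

0x64325A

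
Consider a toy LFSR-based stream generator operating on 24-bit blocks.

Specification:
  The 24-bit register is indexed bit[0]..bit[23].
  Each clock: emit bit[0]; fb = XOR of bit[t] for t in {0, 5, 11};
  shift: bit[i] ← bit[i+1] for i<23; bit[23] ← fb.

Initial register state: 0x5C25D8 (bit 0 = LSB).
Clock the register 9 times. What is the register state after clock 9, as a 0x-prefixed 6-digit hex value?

reg_0 = 0x5C25D8
clock 1: out=0, reg = 0x2E12EC
clock 2: out=0, reg = 0x970976
clock 3: out=0, reg = 0x4B84BB
clock 4: out=1, reg = 0x25C25D
clock 5: out=1, reg = 0x92E12E
clock 6: out=0, reg = 0xC97097
clock 7: out=1, reg = 0xE4B84B
clock 8: out=1, reg = 0x725C25
clock 9: out=1, reg = 0xB92E12

0xB92E12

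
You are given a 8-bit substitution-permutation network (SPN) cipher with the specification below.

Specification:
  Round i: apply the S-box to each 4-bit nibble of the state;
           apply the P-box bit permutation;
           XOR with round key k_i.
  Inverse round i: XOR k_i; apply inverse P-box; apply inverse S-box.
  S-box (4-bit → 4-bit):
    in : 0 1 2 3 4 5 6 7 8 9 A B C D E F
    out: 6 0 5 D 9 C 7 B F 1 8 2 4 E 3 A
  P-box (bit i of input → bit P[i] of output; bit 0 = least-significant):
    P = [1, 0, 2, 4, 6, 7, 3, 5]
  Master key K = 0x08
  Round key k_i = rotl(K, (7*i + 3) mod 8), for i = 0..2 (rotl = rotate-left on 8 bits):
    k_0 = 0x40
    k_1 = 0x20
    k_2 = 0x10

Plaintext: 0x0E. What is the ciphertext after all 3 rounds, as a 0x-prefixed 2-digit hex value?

s_0 = plaintext = 0x0E
s_1 = Round(s_0, k_0) = 0xCB
s_2 = Round(s_1, k_1) = 0x29
s_3 = Round(s_2, k_2) = 0x5A

0x5A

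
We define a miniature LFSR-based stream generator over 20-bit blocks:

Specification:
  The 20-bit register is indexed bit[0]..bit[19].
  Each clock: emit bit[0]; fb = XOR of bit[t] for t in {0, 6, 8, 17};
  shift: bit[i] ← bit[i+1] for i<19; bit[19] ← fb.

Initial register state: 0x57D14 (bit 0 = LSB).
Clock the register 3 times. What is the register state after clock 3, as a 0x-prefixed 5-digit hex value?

0xEAFA2

reg_0 = 0x57D14
clock 1: out=0, reg = 0xABE8A
clock 2: out=0, reg = 0xD5F45
clock 3: out=1, reg = 0xEAFA2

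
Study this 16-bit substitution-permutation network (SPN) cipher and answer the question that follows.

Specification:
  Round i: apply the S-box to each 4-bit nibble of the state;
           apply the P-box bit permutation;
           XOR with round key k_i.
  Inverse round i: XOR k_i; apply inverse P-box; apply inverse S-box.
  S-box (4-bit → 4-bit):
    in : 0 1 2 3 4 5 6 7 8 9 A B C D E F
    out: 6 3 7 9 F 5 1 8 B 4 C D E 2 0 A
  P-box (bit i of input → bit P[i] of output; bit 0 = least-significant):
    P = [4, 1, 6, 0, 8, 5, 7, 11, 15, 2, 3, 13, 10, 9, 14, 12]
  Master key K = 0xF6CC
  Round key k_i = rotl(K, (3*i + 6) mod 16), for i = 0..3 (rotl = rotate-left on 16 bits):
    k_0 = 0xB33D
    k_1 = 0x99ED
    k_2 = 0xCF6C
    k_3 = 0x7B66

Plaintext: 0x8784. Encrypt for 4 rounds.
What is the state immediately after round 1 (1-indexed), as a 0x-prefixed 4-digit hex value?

s_0 = plaintext = 0x8784
s_1 = Round(s_0, k_0) = 0x8C4E
s_2 = Round(s_1, k_1) = 0xA641
s_3 = Round(s_2, k_2) = 0x16DE
s_4 = Round(s_3, k_3) = 0xFD46

0x8C4E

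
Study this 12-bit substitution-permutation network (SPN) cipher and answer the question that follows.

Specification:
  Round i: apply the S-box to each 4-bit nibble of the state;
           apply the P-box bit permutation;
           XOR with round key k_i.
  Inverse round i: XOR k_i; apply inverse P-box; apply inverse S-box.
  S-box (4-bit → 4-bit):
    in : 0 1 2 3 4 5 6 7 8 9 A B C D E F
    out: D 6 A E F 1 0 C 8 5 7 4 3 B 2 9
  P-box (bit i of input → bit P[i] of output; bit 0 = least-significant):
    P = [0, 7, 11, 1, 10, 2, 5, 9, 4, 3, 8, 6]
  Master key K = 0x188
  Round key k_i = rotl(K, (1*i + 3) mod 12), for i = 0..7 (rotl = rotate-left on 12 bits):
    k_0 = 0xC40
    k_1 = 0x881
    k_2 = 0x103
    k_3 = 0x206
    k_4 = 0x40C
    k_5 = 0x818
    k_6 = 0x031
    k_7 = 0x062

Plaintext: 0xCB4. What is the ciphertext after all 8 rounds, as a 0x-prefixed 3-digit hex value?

0x999

s_0 = plaintext = 0xCB4
s_1 = Round(s_0, k_0) = 0x4FB
s_2 = Round(s_1, k_1) = 0x7D9
s_3 = Round(s_2, k_2) = 0xE46
s_4 = Round(s_3, k_3) = 0x42A
s_5 = Round(s_4, k_4) = 0xFD1
s_6 = Round(s_5, k_5) = 0x6CC
s_7 = Round(s_6, k_6) = 0x4B4
s_8 = Round(s_7, k_7) = 0x999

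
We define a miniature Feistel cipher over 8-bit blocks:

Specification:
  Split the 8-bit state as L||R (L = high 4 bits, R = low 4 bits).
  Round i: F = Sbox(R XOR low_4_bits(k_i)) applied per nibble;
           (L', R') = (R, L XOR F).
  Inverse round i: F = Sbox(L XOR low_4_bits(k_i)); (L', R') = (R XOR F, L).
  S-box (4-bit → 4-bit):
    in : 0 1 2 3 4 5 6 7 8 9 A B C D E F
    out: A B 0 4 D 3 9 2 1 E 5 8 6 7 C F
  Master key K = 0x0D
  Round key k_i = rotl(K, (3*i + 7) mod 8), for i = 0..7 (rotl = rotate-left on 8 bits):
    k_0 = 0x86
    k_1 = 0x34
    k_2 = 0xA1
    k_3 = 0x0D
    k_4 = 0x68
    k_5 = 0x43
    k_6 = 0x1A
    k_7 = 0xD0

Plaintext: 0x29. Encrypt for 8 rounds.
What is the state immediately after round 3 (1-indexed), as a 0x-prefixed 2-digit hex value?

s_0 = plaintext = 0x29
s_1 = Round(s_0, k_0) = 0x9D
s_2 = Round(s_1, k_1) = 0xD7
s_3 = Round(s_2, k_2) = 0x74
s_4 = Round(s_3, k_3) = 0x49
s_5 = Round(s_4, k_4) = 0x9F
s_6 = Round(s_5, k_5) = 0xFF
s_7 = Round(s_6, k_6) = 0xFC
s_8 = Round(s_7, k_7) = 0xC9

0x74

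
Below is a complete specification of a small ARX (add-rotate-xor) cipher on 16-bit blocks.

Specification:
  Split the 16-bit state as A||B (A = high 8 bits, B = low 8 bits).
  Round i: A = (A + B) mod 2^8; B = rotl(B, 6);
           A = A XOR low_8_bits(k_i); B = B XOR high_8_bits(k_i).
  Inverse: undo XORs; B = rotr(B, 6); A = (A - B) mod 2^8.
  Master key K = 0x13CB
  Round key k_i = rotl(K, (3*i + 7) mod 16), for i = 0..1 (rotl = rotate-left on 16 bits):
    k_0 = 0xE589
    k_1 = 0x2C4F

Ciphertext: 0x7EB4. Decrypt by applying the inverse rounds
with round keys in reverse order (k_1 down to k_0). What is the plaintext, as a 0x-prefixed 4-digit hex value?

0x281E

s_0 = ciphertext = 0x7EB4
s_1 = InvRound(s_0, k_1) = 0xCF62
s_2 = InvRound(s_1, k_0) = 0x281E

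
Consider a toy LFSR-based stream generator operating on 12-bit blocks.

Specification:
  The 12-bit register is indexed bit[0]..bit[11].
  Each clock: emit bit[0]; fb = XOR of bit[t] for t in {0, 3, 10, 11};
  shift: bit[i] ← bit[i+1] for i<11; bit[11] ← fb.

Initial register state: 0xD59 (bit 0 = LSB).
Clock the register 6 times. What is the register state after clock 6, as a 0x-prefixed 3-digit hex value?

0x435

reg_0 = 0xD59
clock 1: out=1, reg = 0x6AC
clock 2: out=0, reg = 0x356
clock 3: out=0, reg = 0x1AB
clock 4: out=1, reg = 0x0D5
clock 5: out=1, reg = 0x86A
clock 6: out=0, reg = 0x435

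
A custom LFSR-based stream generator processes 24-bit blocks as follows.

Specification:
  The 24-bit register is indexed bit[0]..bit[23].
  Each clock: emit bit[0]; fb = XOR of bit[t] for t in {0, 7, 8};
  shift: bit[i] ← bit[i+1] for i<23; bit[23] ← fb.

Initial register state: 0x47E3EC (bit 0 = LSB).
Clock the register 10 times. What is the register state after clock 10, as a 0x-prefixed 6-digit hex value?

0xF211F8

reg_0 = 0x47E3EC
clock 1: out=0, reg = 0x23F1F6
clock 2: out=0, reg = 0x11F8FB
clock 3: out=1, reg = 0x08FC7D
clock 4: out=1, reg = 0x847E3E
clock 5: out=0, reg = 0x423F1F
clock 6: out=1, reg = 0x211F8F
clock 7: out=1, reg = 0x908FC7
clock 8: out=1, reg = 0xC847E3
clock 9: out=1, reg = 0xE423F1
clock 10: out=1, reg = 0xF211F8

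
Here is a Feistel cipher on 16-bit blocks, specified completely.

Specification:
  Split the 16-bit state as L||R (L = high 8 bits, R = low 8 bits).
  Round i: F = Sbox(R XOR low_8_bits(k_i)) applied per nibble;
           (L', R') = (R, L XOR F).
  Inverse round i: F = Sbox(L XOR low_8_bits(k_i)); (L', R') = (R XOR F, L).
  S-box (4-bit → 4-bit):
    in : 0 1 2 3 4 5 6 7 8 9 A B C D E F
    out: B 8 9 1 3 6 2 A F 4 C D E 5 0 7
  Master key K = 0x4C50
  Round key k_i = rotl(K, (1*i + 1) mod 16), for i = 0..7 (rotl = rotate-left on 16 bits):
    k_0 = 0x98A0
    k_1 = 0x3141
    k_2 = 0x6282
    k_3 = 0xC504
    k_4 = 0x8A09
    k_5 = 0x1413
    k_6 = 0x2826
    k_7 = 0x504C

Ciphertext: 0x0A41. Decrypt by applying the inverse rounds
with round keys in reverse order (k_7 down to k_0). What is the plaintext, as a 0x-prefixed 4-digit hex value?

s_0 = ciphertext = 0x0A41
s_1 = InvRound(s_0, k_7) = 0x730A
s_2 = InvRound(s_1, k_6) = 0x6C73
s_3 = InvRound(s_2, k_5) = 0xD46C
s_4 = InvRound(s_3, k_4) = 0x39D4
s_5 = InvRound(s_4, k_3) = 0xC139
s_6 = InvRound(s_5, k_2) = 0x08C1
s_7 = InvRound(s_6, k_1) = 0xF508
s_8 = InvRound(s_7, k_0) = 0x6EF5

0x6EF5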